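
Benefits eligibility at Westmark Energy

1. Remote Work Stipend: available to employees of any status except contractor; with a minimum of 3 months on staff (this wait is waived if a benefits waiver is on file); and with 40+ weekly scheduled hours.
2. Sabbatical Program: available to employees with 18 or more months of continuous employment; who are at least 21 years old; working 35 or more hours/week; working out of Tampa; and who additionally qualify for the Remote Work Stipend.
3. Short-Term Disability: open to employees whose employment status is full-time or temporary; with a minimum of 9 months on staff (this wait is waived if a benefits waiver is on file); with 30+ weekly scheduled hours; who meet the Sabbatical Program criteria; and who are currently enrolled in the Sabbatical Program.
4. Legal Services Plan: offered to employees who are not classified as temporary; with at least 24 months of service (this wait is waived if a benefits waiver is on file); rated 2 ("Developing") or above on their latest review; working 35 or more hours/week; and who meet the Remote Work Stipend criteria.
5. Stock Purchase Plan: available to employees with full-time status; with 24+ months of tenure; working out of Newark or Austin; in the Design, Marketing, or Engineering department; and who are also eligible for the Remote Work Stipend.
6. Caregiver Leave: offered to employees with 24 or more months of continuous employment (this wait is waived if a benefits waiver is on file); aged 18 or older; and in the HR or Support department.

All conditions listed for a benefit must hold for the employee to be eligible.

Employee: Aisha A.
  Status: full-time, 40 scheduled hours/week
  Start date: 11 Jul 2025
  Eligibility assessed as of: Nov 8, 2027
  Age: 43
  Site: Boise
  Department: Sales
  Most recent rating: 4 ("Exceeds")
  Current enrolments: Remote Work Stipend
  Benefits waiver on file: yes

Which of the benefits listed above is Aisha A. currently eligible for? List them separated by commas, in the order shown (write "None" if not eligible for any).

Remote Work Stipend, Legal Services Plan

Service from 11 Jul 2025 to Nov 8, 2027: 850 days.
Remote Work Stipend — status full-time ✓ (not excluded); benefits waiver on file ✓; 40 hrs/wk ≥ 40 ✓ → eligible.
Sabbatical Program — service 850 days ≥ 18 months (≈540 days) ✓; age 43 ≥ 21 ✓; 40 hrs/wk ≥ 35 ✓; site Boise ✗ (not Tampa) → not eligible.
Short-Term Disability — status full-time ✓; benefits waiver on file ✓; 40 hrs/wk ≥ 30 ✓; not eligible for Sabbatical Program ✗ → not eligible.
Legal Services Plan — status full-time ✓ (not excluded); benefits waiver on file ✓; rating 4 ≥ 2 ✓; 40 hrs/wk ≥ 35 ✓; eligible for Remote Work Stipend ✓ → eligible.
Stock Purchase Plan — status full-time ✓; service 850 days ≥ 24 months (≈720 days) ✓; site Boise ✗ (not Newark or Austin) → not eligible.
Caregiver Leave — benefits waiver on file ✓; age 43 ≥ 18 ✓; dept Sales ✗ → not eligible.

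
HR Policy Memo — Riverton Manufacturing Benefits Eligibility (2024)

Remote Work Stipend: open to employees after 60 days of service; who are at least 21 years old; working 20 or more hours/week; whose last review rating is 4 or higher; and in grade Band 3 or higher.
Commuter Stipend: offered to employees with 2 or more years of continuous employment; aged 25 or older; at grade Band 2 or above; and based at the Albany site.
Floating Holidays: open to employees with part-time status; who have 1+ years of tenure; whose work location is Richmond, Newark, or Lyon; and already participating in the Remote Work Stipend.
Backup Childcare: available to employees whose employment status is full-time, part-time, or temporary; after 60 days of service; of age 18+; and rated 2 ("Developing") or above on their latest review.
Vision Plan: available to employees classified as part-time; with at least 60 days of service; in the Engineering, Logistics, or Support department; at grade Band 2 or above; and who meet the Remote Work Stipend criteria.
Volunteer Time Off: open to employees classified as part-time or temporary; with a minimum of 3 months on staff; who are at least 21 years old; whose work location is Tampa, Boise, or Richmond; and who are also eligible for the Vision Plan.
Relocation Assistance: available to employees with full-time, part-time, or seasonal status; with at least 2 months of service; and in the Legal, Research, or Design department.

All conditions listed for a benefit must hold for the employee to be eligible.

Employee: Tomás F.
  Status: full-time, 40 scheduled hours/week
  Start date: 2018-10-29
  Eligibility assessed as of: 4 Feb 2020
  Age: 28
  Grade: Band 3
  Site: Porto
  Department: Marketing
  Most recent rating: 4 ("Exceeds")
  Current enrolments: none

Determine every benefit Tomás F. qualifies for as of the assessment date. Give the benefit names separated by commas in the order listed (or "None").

Remote Work Stipend, Backup Childcare

Service from 2018-10-29 to 4 Feb 2020: 463 days.
Remote Work Stipend — service 463 days ≥ 60 days ✓; age 28 ≥ 21 ✓; 40 hrs/wk ≥ 20 ✓; rating 4 ≥ 4 ✓; grade Band 3 ≥ Band 3 ✓ → eligible.
Commuter Stipend — service 463 days < 2 years (≈730 days) ✗ → not eligible.
Floating Holidays — status full-time ✗ (requires part-time) → not eligible.
Backup Childcare — status full-time ✓; service 463 days ≥ 60 days ✓; age 28 ≥ 18 ✓; rating 4 ≥ 2 ✓ → eligible.
Vision Plan — status full-time ✗ (requires part-time) → not eligible.
Volunteer Time Off — status full-time ✗ (requires part-time or temporary) → not eligible.
Relocation Assistance — status full-time ✓; service 463 days ≥ 2 months (≈60 days) ✓; dept Marketing ✗ → not eligible.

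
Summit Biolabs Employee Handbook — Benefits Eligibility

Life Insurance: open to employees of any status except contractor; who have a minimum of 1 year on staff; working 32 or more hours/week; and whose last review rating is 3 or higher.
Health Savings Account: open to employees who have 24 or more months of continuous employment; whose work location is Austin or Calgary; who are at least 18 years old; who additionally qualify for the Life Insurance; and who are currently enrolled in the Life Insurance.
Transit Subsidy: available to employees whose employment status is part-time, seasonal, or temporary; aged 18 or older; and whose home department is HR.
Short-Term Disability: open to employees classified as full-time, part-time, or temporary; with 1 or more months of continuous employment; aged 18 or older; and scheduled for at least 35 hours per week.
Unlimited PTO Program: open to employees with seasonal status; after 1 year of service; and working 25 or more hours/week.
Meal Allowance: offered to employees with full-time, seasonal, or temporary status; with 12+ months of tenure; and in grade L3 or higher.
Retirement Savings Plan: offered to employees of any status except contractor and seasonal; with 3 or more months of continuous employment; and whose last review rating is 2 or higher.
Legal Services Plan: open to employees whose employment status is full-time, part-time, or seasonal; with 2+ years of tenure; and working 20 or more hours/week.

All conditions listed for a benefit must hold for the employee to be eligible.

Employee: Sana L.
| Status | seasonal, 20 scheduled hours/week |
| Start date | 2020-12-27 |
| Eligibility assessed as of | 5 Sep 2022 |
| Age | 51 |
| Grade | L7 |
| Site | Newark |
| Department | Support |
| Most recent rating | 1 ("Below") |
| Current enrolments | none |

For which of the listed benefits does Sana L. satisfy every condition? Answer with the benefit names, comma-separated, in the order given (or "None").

Meal Allowance

Service from 2020-12-27 to 5 Sep 2022: 617 days.
Life Insurance — status seasonal ✓ (not excluded); service 617 days ≥ 1 year (≈365 days) ✓; 20 hrs/wk < 32 ✗ → not eligible.
Health Savings Account — service 617 days < 24 months (≈720 days) ✗ → not eligible.
Transit Subsidy — status seasonal ✓; age 51 ≥ 18 ✓; dept Support ✗ → not eligible.
Short-Term Disability — status seasonal ✗ (requires full-time, part-time, or temporary) → not eligible.
Unlimited PTO Program — status seasonal ✓; service 617 days ≥ 1 year (≈365 days) ✓; 20 hrs/wk < 25 ✗ → not eligible.
Meal Allowance — status seasonal ✓; service 617 days ≥ 12 months (≈360 days) ✓; grade L7 ≥ L3 ✓ → eligible.
Retirement Savings Plan — status seasonal ✗ (excluded) → not eligible.
Legal Services Plan — status seasonal ✓; service 617 days < 2 years (≈730 days) ✗ → not eligible.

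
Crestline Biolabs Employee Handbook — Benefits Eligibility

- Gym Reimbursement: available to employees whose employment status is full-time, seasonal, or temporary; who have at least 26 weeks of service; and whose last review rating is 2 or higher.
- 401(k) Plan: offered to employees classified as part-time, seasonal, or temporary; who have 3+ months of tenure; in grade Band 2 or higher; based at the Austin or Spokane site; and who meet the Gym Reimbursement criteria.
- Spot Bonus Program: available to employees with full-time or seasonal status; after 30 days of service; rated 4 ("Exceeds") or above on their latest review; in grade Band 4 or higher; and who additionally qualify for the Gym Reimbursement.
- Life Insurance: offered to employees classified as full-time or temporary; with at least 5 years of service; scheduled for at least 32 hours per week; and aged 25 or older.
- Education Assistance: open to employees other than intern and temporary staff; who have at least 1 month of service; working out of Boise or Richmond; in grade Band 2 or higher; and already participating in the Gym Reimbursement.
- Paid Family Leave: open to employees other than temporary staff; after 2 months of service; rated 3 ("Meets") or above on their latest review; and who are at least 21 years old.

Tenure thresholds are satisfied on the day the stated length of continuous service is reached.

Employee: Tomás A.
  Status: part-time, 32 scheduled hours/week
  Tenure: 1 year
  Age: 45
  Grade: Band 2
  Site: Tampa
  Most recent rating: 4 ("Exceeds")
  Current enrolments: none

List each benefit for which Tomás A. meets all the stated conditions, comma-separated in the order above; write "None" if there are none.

Paid Family Leave

Gym Reimbursement — status part-time ✗ (requires full-time, seasonal, or temporary) → not eligible.
401(k) Plan — status part-time ✓; service 1 year ≥ 3 months (≈90 days) ✓; grade Band 2 ≥ Band 2 ✓; site Tampa ✗ (not Austin or Spokane) → not eligible.
Spot Bonus Program — status part-time ✗ (requires full-time or seasonal) → not eligible.
Life Insurance — status part-time ✗ (requires full-time or temporary) → not eligible.
Education Assistance — status part-time ✓ (not excluded); service 1 year ≥ 1 month (≈30 days) ✓; site Tampa ✗ (not Boise or Richmond) → not eligible.
Paid Family Leave — status part-time ✓ (not excluded); service 1 year ≥ 2 months (≈60 days) ✓; rating 4 ≥ 3 ✓; age 45 ≥ 21 ✓ → eligible.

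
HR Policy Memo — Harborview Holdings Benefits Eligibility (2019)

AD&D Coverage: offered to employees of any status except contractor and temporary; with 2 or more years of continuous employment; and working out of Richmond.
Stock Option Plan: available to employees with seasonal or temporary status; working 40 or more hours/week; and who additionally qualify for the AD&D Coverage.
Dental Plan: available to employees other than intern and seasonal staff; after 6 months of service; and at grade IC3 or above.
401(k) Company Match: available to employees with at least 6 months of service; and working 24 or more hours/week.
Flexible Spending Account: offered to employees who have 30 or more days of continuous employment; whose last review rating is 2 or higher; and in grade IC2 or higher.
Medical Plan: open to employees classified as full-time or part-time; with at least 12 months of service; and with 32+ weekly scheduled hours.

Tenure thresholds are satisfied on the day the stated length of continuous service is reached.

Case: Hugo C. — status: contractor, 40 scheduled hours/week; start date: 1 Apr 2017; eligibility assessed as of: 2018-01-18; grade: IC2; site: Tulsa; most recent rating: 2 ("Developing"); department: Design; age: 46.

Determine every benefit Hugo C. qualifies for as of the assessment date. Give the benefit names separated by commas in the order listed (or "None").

401(k) Company Match, Flexible Spending Account

Service from 1 Apr 2017 to 2018-01-18: 292 days.
AD&D Coverage — status contractor ✗ (excluded) → not eligible.
Stock Option Plan — status contractor ✗ (requires seasonal or temporary) → not eligible.
Dental Plan — status contractor ✓ (not excluded); service 292 days ≥ 6 months (≈180 days) ✓; grade IC2 < IC3 ✗ → not eligible.
401(k) Company Match — service 292 days ≥ 6 months (≈180 days) ✓; 40 hrs/wk ≥ 24 ✓ → eligible.
Flexible Spending Account — service 292 days ≥ 30 days ✓; rating 2 ≥ 2 ✓; grade IC2 ≥ IC2 ✓ → eligible.
Medical Plan — status contractor ✗ (requires full-time or part-time) → not eligible.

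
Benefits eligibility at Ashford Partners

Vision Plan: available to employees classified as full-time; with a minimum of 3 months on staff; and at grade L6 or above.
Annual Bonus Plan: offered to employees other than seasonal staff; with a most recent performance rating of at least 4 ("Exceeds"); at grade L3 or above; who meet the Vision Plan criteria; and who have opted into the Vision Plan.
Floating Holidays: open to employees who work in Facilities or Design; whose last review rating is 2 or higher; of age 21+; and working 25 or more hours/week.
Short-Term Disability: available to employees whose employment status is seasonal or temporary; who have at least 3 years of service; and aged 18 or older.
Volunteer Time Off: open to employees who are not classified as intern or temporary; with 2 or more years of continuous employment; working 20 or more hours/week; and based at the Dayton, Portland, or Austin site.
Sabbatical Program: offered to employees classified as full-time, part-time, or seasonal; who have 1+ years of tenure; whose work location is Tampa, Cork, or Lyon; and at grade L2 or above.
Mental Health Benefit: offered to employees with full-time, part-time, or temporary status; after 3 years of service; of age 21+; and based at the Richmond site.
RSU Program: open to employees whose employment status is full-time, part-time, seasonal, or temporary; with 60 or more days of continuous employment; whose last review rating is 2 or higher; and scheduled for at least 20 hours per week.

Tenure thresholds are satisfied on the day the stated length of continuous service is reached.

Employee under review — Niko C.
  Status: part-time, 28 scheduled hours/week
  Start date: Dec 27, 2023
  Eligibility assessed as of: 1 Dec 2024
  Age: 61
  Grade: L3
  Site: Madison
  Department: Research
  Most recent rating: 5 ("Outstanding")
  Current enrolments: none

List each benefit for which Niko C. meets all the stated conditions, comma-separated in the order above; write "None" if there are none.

RSU Program

Service from Dec 27, 2023 to 1 Dec 2024: 340 days.
Vision Plan — status part-time ✗ (requires full-time) → not eligible.
Annual Bonus Plan — status part-time ✓ (not excluded); rating 5 ≥ 4 ✓; grade L3 ≥ L3 ✓; not eligible for Vision Plan ✗ → not eligible.
Floating Holidays — dept Research ✗ → not eligible.
Short-Term Disability — status part-time ✗ (requires seasonal or temporary) → not eligible.
Volunteer Time Off — status part-time ✓ (not excluded); service 340 days < 2 years (≈730 days) ✗ → not eligible.
Sabbatical Program — status part-time ✓; service 340 days < 1 year (≈365 days) ✗ → not eligible.
Mental Health Benefit — status part-time ✓; service 340 days < 3 years (≈1095 days) ✗ → not eligible.
RSU Program — status part-time ✓; service 340 days ≥ 60 days ✓; rating 5 ≥ 2 ✓; 28 hrs/wk ≥ 20 ✓ → eligible.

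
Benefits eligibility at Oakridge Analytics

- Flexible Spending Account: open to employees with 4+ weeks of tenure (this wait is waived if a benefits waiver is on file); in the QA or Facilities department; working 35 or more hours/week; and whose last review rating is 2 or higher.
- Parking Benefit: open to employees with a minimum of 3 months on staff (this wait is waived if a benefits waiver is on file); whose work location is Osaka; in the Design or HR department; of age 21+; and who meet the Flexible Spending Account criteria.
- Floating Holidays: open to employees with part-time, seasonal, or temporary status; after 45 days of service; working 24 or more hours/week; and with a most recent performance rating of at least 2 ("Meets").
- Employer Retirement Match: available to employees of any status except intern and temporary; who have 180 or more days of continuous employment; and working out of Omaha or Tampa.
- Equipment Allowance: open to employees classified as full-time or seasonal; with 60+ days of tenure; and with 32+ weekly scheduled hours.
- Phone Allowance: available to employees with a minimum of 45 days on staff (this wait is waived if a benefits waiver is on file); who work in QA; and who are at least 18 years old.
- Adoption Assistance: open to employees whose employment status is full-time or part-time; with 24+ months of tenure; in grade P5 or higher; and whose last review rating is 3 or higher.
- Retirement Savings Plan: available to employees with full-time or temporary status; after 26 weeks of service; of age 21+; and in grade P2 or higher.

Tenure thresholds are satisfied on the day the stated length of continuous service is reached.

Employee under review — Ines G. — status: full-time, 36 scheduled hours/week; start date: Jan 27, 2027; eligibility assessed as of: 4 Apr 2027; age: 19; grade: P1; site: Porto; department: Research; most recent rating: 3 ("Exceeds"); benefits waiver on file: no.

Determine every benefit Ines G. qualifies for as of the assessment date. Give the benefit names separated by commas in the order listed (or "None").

Service from Jan 27, 2027 to 4 Apr 2027: 67 days.
Flexible Spending Account — no waiver, service 67 days ≥ 4 weeks (≈28 days) ✓; dept Research ✗ → not eligible.
Parking Benefit — no waiver, service 67 days < 3 months (≈90 days) ✗ → not eligible.
Floating Holidays — status full-time ✗ (requires part-time, seasonal, or temporary) → not eligible.
Employer Retirement Match — status full-time ✓ (not excluded); service 67 days < 180 days ✗ → not eligible.
Equipment Allowance — status full-time ✓; service 67 days ≥ 60 days ✓; 36 hrs/wk ≥ 32 ✓ → eligible.
Phone Allowance — no waiver, service 67 days ≥ 45 days ✓; dept Research ✗ → not eligible.
Adoption Assistance — status full-time ✓; service 67 days < 24 months (≈720 days) ✗ → not eligible.
Retirement Savings Plan — status full-time ✓; service 67 days < 26 weeks (≈182 days) ✗ → not eligible.

Equipment Allowance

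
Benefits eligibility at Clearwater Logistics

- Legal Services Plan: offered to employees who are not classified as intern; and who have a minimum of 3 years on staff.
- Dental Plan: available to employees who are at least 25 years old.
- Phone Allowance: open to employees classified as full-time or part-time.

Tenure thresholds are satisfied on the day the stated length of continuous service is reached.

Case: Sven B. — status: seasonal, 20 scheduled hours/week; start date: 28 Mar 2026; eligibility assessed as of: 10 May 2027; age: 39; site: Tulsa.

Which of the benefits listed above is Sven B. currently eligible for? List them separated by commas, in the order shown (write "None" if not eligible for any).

Service from 28 Mar 2026 to 10 May 2027: 408 days.
Legal Services Plan — status seasonal ✓ (not excluded); service 408 days < 3 years (≈1095 days) ✗ → not eligible.
Dental Plan — age 39 ≥ 25 ✓ → eligible.
Phone Allowance — status seasonal ✗ (requires full-time or part-time) → not eligible.

Dental Plan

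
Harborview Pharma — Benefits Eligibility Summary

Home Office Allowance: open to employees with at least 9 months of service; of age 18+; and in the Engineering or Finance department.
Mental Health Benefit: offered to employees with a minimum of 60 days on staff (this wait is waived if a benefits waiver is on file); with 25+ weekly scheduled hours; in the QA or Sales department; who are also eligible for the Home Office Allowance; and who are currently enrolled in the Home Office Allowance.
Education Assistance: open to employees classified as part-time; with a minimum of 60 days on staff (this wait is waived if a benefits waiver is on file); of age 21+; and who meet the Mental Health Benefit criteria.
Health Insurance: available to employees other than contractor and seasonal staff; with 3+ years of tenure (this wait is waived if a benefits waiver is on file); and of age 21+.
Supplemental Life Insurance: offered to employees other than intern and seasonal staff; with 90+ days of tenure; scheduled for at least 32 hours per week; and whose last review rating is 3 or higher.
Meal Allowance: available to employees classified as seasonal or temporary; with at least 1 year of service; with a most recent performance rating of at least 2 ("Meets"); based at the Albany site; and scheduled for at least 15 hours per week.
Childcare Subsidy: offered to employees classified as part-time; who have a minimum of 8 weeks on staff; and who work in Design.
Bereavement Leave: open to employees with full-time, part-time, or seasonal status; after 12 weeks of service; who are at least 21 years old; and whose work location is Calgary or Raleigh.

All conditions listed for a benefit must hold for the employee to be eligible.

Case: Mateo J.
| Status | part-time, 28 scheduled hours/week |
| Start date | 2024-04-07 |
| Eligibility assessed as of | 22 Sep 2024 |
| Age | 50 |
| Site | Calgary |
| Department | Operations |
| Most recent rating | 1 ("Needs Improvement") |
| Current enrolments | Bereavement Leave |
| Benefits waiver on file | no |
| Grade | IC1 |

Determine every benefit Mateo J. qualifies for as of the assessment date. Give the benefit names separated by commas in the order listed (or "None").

Service from 2024-04-07 to 22 Sep 2024: 168 days.
Home Office Allowance — service 168 days < 9 months (≈270 days) ✗ → not eligible.
Mental Health Benefit — no waiver, service 168 days ≥ 60 days ✓; 28 hrs/wk ≥ 25 ✓; dept Operations ✗ → not eligible.
Education Assistance — status part-time ✓; no waiver, service 168 days ≥ 60 days ✓; age 50 ≥ 21 ✓; not eligible for Mental Health Benefit ✗ → not eligible.
Health Insurance — status part-time ✓ (not excluded); no waiver, service 168 days < 3 years (≈1095 days) ✗ → not eligible.
Supplemental Life Insurance — status part-time ✓ (not excluded); service 168 days ≥ 90 days ✓; 28 hrs/wk < 32 ✗ → not eligible.
Meal Allowance — status part-time ✗ (requires seasonal or temporary) → not eligible.
Childcare Subsidy — status part-time ✓; service 168 days ≥ 8 weeks (≈56 days) ✓; dept Operations ✗ → not eligible.
Bereavement Leave — status part-time ✓; service 168 days ≥ 12 weeks (≈84 days) ✓; age 50 ≥ 21 ✓; site Calgary ✓ → eligible.

Bereavement Leave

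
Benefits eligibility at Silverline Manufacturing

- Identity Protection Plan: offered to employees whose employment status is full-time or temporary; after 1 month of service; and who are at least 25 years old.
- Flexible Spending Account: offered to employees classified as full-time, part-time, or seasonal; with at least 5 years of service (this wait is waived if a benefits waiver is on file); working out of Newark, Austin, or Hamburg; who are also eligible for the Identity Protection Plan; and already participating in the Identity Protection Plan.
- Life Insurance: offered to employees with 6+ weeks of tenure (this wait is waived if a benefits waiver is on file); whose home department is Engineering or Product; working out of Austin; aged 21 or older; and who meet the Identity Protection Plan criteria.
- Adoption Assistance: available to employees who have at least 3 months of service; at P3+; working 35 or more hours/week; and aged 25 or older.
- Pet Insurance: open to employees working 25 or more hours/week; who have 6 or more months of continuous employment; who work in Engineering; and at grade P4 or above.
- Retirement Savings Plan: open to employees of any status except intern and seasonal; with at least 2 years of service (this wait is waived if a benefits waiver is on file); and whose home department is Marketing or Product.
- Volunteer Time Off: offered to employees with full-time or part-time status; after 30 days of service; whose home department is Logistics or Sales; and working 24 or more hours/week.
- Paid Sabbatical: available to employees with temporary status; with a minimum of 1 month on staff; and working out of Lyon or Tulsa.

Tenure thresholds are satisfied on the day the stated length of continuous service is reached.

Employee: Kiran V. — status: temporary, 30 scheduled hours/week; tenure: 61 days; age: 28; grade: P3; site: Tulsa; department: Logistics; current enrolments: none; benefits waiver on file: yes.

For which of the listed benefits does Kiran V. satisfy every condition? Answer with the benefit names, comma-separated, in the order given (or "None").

Identity Protection Plan, Paid Sabbatical

Identity Protection Plan — status temporary ✓; service 61 days ≥ 1 month (≈30 days) ✓; age 28 ≥ 25 ✓ → eligible.
Flexible Spending Account — status temporary ✗ (requires full-time, part-time, or seasonal) → not eligible.
Life Insurance — benefits waiver on file ✓; dept Logistics ✗ → not eligible.
Adoption Assistance — service 61 days < 3 months (≈90 days) ✗ → not eligible.
Pet Insurance — 30 hrs/wk ≥ 25 ✓; service 61 days < 6 months (≈180 days) ✗ → not eligible.
Retirement Savings Plan — status temporary ✓ (not excluded); benefits waiver on file ✓; dept Logistics ✗ → not eligible.
Volunteer Time Off — status temporary ✗ (requires full-time or part-time) → not eligible.
Paid Sabbatical — status temporary ✓; service 61 days ≥ 1 month (≈30 days) ✓; site Tulsa ✓ → eligible.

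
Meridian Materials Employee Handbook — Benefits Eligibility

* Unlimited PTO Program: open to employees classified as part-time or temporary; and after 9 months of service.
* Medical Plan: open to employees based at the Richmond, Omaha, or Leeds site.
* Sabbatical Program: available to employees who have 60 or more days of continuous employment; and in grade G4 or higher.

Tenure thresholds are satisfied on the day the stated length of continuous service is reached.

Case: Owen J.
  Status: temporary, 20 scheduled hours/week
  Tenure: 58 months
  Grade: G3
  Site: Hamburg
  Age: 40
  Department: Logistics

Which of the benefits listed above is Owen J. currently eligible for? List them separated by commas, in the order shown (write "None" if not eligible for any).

Unlimited PTO Program

Unlimited PTO Program — status temporary ✓; service 58 months ≥ 9 months ✓ → eligible.
Medical Plan — site Hamburg ✗ (not Richmond, Omaha, or Leeds) → not eligible.
Sabbatical Program — service 58 months ≥ 60 days ✓; grade G3 < G4 ✗ → not eligible.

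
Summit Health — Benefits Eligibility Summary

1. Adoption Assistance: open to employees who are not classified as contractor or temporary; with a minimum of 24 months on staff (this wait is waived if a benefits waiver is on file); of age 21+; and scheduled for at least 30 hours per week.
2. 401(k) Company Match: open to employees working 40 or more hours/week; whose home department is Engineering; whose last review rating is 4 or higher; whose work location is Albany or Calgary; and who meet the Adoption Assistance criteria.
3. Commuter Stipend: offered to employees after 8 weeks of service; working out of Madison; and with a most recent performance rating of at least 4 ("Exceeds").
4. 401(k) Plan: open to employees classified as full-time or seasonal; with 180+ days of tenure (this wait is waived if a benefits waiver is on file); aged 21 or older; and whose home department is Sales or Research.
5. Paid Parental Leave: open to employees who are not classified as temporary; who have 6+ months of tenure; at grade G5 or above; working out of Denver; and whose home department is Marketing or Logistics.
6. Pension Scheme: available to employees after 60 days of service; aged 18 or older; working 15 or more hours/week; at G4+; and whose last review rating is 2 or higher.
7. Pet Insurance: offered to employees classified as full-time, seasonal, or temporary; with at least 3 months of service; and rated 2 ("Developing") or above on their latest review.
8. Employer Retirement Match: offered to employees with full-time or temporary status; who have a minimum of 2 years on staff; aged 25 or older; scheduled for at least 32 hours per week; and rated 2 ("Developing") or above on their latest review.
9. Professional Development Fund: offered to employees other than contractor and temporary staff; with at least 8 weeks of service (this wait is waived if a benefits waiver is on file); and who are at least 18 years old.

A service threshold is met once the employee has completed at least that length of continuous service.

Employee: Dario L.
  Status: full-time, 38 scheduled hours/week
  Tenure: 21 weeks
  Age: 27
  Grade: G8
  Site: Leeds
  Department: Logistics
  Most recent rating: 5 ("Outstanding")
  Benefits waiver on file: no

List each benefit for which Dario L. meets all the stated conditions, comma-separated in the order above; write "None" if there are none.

Adoption Assistance — status full-time ✓ (not excluded); no waiver, service 21 weeks < 24 months (≈720 days) ✗ → not eligible.
401(k) Company Match — 38 hrs/wk < 40 ✗ → not eligible.
Commuter Stipend — service 21 weeks ≥ 8 weeks ✓; site Leeds ✗ (not Madison) → not eligible.
401(k) Plan — status full-time ✓; no waiver, service 21 weeks < 180 days ✗ → not eligible.
Paid Parental Leave — status full-time ✓ (not excluded); service 21 weeks < 6 months (≈180 days) ✗ → not eligible.
Pension Scheme — service 21 weeks ≥ 60 days ✓; age 27 ≥ 18 ✓; 38 hrs/wk ≥ 15 ✓; grade G8 ≥ G4 ✓; rating 5 ≥ 2 ✓ → eligible.
Pet Insurance — status full-time ✓; service 21 weeks ≥ 3 months (≈90 days) ✓; rating 5 ≥ 2 ✓ → eligible.
Employer Retirement Match — status full-time ✓; service 21 weeks < 2 years (≈730 days) ✗ → not eligible.
Professional Development Fund — status full-time ✓ (not excluded); no waiver, service 21 weeks ≥ 8 weeks ✓; age 27 ≥ 18 ✓ → eligible.

Pension Scheme, Pet Insurance, Professional Development Fund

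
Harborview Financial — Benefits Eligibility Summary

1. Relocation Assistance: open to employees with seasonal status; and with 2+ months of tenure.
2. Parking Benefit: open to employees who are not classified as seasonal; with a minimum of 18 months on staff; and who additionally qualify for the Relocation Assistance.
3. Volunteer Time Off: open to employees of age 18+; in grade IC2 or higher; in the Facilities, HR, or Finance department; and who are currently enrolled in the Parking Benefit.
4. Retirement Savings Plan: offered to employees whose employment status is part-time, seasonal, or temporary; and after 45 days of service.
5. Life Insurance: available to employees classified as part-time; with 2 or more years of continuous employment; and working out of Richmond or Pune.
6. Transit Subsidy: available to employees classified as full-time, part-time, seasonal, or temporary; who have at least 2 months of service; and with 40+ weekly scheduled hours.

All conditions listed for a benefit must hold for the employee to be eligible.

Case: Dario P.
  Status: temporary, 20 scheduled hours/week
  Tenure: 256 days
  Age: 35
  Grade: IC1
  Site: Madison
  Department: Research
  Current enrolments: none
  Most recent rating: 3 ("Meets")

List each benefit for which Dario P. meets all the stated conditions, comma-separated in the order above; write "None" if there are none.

Relocation Assistance — status temporary ✗ (requires seasonal) → not eligible.
Parking Benefit — status temporary ✓ (not excluded); service 256 days < 18 months (≈540 days) ✗ → not eligible.
Volunteer Time Off — age 35 ≥ 18 ✓; grade IC1 < IC2 ✗ → not eligible.
Retirement Savings Plan — status temporary ✓; service 256 days ≥ 45 days ✓ → eligible.
Life Insurance — status temporary ✗ (requires part-time) → not eligible.
Transit Subsidy — status temporary ✓; service 256 days ≥ 2 months (≈60 days) ✓; 20 hrs/wk < 40 ✗ → not eligible.

Retirement Savings Plan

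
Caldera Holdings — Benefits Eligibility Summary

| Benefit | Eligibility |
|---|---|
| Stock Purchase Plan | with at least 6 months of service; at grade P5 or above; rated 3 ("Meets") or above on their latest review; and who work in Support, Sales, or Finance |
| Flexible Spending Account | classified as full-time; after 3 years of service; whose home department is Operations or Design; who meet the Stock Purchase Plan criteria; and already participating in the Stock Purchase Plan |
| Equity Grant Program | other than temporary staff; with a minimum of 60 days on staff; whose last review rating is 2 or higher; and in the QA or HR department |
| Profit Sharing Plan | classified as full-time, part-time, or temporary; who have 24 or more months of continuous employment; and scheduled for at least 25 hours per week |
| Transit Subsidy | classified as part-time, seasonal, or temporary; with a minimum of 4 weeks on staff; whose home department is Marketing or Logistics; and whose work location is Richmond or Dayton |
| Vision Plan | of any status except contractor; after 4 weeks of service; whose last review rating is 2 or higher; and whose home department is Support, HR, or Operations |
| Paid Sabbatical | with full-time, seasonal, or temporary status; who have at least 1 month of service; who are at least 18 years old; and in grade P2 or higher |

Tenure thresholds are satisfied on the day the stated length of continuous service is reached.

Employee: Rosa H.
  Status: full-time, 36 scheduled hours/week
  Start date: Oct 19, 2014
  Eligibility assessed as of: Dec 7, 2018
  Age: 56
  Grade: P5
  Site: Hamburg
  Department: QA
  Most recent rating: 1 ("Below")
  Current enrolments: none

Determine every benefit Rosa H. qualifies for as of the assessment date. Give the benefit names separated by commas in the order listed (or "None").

Service from Oct 19, 2014 to Dec 7, 2018: 1510 days.
Stock Purchase Plan — service 1510 days ≥ 6 months (≈180 days) ✓; grade P5 ≥ P5 ✓; rating 1 < 3 ✗ → not eligible.
Flexible Spending Account — status full-time ✓; service 1510 days ≥ 3 years (≈1095 days) ✓; dept QA ✗ → not eligible.
Equity Grant Program — status full-time ✓ (not excluded); service 1510 days ≥ 60 days ✓; rating 1 < 2 ✗ → not eligible.
Profit Sharing Plan — status full-time ✓; service 1510 days ≥ 24 months (≈720 days) ✓; 36 hrs/wk ≥ 25 ✓ → eligible.
Transit Subsidy — status full-time ✗ (requires part-time, seasonal, or temporary) → not eligible.
Vision Plan — status full-time ✓ (not excluded); service 1510 days ≥ 4 weeks (≈28 days) ✓; rating 1 < 2 ✗ → not eligible.
Paid Sabbatical — status full-time ✓; service 1510 days ≥ 1 month (≈30 days) ✓; age 56 ≥ 18 ✓; grade P5 ≥ P2 ✓ → eligible.

Profit Sharing Plan, Paid Sabbatical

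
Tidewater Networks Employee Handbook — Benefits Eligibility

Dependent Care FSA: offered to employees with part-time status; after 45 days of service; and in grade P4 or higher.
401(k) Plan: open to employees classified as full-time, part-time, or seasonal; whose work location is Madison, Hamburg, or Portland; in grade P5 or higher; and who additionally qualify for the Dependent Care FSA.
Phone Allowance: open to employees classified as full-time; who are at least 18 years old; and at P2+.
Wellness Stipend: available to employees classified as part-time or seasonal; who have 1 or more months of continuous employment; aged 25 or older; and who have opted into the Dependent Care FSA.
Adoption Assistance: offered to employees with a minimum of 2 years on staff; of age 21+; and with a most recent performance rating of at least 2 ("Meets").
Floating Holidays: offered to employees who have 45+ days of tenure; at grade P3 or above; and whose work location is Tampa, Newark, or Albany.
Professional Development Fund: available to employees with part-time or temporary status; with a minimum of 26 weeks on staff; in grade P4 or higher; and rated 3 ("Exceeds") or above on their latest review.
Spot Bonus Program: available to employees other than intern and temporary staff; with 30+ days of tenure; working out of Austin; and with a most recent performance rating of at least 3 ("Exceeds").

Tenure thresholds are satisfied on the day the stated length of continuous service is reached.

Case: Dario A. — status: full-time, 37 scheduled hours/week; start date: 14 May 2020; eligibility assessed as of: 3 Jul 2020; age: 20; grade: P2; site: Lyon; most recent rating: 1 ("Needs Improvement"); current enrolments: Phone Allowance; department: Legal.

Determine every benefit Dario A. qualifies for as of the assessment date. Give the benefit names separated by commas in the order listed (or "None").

Service from 14 May 2020 to 3 Jul 2020: 50 days.
Dependent Care FSA — status full-time ✗ (requires part-time) → not eligible.
401(k) Plan — status full-time ✓; site Lyon ✗ (not Madison, Hamburg, or Portland) → not eligible.
Phone Allowance — status full-time ✓; age 20 ≥ 18 ✓; grade P2 ≥ P2 ✓ → eligible.
Wellness Stipend — status full-time ✗ (requires part-time or seasonal) → not eligible.
Adoption Assistance — service 50 days < 2 years (≈730 days) ✗ → not eligible.
Floating Holidays — service 50 days ≥ 45 days ✓; grade P2 < P3 ✗ → not eligible.
Professional Development Fund — status full-time ✗ (requires part-time or temporary) → not eligible.
Spot Bonus Program — status full-time ✓ (not excluded); service 50 days ≥ 30 days ✓; site Lyon ✗ (not Austin) → not eligible.

Phone Allowance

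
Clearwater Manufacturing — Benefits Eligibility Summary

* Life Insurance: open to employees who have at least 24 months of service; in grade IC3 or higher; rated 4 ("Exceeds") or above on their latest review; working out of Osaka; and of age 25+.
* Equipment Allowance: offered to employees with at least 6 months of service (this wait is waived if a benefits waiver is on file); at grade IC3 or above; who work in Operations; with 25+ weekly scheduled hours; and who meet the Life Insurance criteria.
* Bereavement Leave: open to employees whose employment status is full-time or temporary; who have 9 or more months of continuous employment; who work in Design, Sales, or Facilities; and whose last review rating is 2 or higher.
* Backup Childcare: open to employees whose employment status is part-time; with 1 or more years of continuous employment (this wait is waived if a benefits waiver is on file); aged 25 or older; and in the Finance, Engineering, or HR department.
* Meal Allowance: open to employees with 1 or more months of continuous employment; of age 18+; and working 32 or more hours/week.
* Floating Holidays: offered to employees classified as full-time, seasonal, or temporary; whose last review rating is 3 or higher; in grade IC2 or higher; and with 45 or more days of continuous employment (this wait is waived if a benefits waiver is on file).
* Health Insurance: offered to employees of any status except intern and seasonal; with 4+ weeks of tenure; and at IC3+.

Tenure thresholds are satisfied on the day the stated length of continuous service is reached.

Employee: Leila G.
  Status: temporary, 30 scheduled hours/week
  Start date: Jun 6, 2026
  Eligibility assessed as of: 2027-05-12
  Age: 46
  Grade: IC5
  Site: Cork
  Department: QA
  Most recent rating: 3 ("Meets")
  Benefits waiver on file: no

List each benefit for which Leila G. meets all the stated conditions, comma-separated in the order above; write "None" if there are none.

Service from Jun 6, 2026 to 2027-05-12: 340 days.
Life Insurance — service 340 days < 24 months (≈720 days) ✗ → not eligible.
Equipment Allowance — no waiver, service 340 days ≥ 6 months (≈180 days) ✓; grade IC5 ≥ IC3 ✓; dept QA ✗ → not eligible.
Bereavement Leave — status temporary ✓; service 340 days ≥ 9 months (≈270 days) ✓; dept QA ✗ → not eligible.
Backup Childcare — status temporary ✗ (requires part-time) → not eligible.
Meal Allowance — service 340 days ≥ 1 month (≈30 days) ✓; age 46 ≥ 18 ✓; 30 hrs/wk < 32 ✗ → not eligible.
Floating Holidays — status temporary ✓; rating 3 ≥ 3 ✓; grade IC5 ≥ IC2 ✓; no waiver, service 340 days ≥ 45 days ✓ → eligible.
Health Insurance — status temporary ✓ (not excluded); service 340 days ≥ 4 weeks (≈28 days) ✓; grade IC5 ≥ IC3 ✓ → eligible.

Floating Holidays, Health Insurance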